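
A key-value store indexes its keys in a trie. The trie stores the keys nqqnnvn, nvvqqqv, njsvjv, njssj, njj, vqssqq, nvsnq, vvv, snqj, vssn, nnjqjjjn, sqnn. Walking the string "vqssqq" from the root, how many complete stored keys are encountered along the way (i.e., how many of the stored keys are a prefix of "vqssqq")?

Check each prefix of "vqssqq" against the stored set — each match is an end-marker on the path.
Prefixes of the query that are stored words: "vqssqq"
Count: 1

1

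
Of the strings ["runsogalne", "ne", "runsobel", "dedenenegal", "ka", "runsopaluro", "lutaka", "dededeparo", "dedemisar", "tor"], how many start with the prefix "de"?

3

Filter for entries beginning with "de":
Matches: "dededeparo", "dedemisar", "dedenenegal"
Count: 3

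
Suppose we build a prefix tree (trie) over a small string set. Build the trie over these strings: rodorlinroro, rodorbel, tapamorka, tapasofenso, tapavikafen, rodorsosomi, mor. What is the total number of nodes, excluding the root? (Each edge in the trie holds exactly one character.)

47

Trace insertions, counting only characters that open a new branch:
  "rodorlinroro" → 12 new (r, o, d, o, r, l, i, n, r, o, r, o)
  "rodorbel" → prefix "rodor" already present; 3 new (b, e, l)
  "tapamorka" → 9 new (t, a, p, a, m, o, r, k, a)
  "tapasofenso" → prefix "tapa" already present; 7 new (s, o, f, e, n, s, o)
  "tapavikafen" → prefix "tapa" already present; 7 new (v, i, k, a, f, e, n)
  "rodorsosomi" → prefix "rodor" already present; 6 new (s, o, s, o, m, i)
  "mor" → 3 new (m, o, r)
Total nodes = 12 + 3 + 9 + 7 + 7 + 6 + 3 = 47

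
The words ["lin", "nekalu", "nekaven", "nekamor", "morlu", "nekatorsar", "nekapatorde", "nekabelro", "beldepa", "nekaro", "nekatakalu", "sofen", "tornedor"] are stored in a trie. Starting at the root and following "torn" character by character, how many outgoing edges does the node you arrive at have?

1

Walk "torn" from the root, arriving at one node.
Distinct next characters after "torn": e.
That node has 1 child edge.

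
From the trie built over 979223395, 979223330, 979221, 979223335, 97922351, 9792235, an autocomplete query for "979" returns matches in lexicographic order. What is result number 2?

Words with prefix "979", in lexicographic order: "979221", "979223330", "979223335", "979223395", "9792235", "97922351"
Position 2: 979223330

979223330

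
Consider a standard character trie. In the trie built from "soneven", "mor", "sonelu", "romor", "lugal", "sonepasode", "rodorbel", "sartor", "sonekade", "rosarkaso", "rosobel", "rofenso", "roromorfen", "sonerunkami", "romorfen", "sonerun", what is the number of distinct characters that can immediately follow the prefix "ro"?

The children of the "ro" node are the distinct next characters among strings starting with "ro".
Distinct next characters after "ro": d, f, m, r, s.
That node has 5 child edges.

5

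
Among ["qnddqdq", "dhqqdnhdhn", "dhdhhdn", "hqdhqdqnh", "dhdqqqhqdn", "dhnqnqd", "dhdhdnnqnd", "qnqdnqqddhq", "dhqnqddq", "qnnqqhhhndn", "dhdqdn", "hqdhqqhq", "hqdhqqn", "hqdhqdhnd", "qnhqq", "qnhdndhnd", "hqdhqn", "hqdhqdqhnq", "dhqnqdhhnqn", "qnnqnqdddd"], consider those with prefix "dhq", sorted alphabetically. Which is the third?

Words with prefix "dhq", in lexicographic order: "dhqnqddq", "dhqnqdhhnqn", "dhqqdnhdhn"
The 3rd is dhqqdnhdhn.

dhqqdnhdhn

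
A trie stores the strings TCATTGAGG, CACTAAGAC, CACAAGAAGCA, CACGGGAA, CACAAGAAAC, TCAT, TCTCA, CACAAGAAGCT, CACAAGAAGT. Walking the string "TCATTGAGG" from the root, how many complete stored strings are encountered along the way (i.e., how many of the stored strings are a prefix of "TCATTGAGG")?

2

Walk "TCATTGAGG" from the root; an end-of-word marker is hit whenever a stored word is a prefix of "TCATTGAGG".
Prefixes of the query that are stored words: "TCAT", "TCATTGAGG"
Count: 2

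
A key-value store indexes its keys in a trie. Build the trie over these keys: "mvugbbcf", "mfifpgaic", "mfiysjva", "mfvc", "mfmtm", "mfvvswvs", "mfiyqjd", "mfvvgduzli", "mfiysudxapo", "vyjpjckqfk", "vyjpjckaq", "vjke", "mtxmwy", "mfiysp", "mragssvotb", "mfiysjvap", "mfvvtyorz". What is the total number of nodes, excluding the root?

82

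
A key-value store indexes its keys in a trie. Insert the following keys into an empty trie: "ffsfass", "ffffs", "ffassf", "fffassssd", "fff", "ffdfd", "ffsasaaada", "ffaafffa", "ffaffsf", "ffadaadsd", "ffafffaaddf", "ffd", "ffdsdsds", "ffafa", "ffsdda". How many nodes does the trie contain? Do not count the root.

Insert word by word; a character creates a node only if that edge doesn't already exist:
  "ffsfass" → 7 new (f, f, s, f, a, s, s)
  "ffffs" → prefix "ff" already present; 3 new (f, f, s)
  "ffassf" → prefix "ff" already present; 4 new (a, s, s, f)
  "fffassssd" → prefix "fff" already present; 6 new (a, s, s, s, s, d)
  "fff" → prefix "fff" already present; 0 new (none)
  "ffdfd" → prefix "ff" already present; 3 new (d, f, d)
  "ffsasaaada" → prefix "ffs" already present; 7 new (a, s, a, a, a, d, a)
  "ffaafffa" → prefix "ffa" already present; 5 new (a, f, f, f, a)
  "ffaffsf" → prefix "ffa" already present; 4 new (f, f, s, f)
  "ffadaadsd" → prefix "ffa" already present; 6 new (d, a, a, d, s, d)
  "ffafffaaddf" → prefix "ffaff" already present; 6 new (f, a, a, d, d, f)
  "ffd" → prefix "ffd" already present; 0 new (none)
  "ffdsdsds" → prefix "ffd" already present; 5 new (s, d, s, d, s)
  "ffafa" → prefix "ffaf" already present; 1 new (a)
  "ffsdda" → prefix "ffs" already present; 3 new (d, d, a)
Total nodes = 7 + 3 + 4 + 6 + 0 + 3 + 7 + 5 + 4 + 6 + 6 + 0 + 5 + 1 + 3 = 60

60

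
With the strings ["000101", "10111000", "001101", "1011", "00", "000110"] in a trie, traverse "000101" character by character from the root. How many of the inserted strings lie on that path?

Check each prefix of "000101" against the stored set — each match is an end-marker on the path.
Prefixes of the query that are stored words: "00", "000101"
Count: 2

2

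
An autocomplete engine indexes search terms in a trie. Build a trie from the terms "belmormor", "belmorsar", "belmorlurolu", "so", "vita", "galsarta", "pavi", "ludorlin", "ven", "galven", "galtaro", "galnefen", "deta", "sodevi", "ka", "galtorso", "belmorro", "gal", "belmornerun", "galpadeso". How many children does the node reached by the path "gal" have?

The children of the "gal" node are the distinct next characters among strings starting with "gal".
Distinct next characters after "gal": n, p, s, t, v.
That node has 5 child edges.

5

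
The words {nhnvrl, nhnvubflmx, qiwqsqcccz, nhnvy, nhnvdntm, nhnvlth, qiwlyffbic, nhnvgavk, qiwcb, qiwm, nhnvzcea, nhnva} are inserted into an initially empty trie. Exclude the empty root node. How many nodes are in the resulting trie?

Trace insertions, counting only characters that open a new branch:
  "nhnvrl" → 6 new (n, h, n, v, r, l)
  "nhnvubflmx" → prefix "nhnv" already present; 6 new (u, b, f, l, m, x)
  "qiwqsqcccz" → 10 new (q, i, w, q, s, q, c, c, c, z)
  "nhnvy" → prefix "nhnv" already present; 1 new (y)
  "nhnvdntm" → prefix "nhnv" already present; 4 new (d, n, t, m)
  "nhnvlth" → prefix "nhnv" already present; 3 new (l, t, h)
  "qiwlyffbic" → prefix "qiw" already present; 7 new (l, y, f, f, b, i, c)
  "nhnvgavk" → prefix "nhnv" already present; 4 new (g, a, v, k)
  "qiwcb" → prefix "qiw" already present; 2 new (c, b)
  "qiwm" → prefix "qiw" already present; 1 new (m)
  "nhnvzcea" → prefix "nhnv" already present; 4 new (z, c, e, a)
  "nhnva" → prefix "nhnv" already present; 1 new (a)
Total nodes = 6 + 6 + 10 + 1 + 4 + 3 + 7 + 4 + 2 + 1 + 4 + 1 = 49

49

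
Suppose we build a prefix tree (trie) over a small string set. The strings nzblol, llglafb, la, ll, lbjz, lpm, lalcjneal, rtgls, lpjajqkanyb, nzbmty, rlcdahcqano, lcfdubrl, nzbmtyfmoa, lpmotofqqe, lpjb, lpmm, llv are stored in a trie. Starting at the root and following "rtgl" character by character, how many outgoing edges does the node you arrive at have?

Walk "rtgl" from the root, arriving at one node.
Distinct next characters after "rtgl": s.
That node has 1 child edge.

1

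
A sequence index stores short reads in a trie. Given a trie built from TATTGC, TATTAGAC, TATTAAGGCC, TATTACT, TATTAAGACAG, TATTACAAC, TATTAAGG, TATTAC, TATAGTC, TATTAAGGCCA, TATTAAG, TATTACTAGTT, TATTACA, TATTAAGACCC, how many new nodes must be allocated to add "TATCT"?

2

Walking "TATCT" from the root, the first 3 characters ("TAT") follow existing edges; "C" is the first miss.
So 5 − 3 = 2 new nodes.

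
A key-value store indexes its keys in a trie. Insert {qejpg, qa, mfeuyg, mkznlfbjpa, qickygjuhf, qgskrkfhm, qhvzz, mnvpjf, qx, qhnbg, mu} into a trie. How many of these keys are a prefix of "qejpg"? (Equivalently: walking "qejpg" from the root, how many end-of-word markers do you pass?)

Check each prefix of "qejpg" against the stored set — each match is an end-marker on the path.
Prefixes of the query that are stored words: "qejpg"
Count: 1

1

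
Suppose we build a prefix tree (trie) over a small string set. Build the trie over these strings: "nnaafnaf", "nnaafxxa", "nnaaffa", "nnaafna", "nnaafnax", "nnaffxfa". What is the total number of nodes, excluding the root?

19

For each word, the new-node count is its length minus the longest prefix already in the trie:
  "nnaafnaf" → 8 new (n, n, a, a, f, n, a, f)
  "nnaafxxa" → prefix "nnaaf" already present; 3 new (x, x, a)
  "nnaaffa" → prefix "nnaaf" already present; 2 new (f, a)
  "nnaafna" → prefix "nnaafna" already present; 0 new (none)
  "nnaafnax" → prefix "nnaafna" already present; 1 new (x)
  "nnaffxfa" → prefix "nna" already present; 5 new (f, f, x, f, a)
Total nodes = 8 + 3 + 2 + 0 + 1 + 5 = 19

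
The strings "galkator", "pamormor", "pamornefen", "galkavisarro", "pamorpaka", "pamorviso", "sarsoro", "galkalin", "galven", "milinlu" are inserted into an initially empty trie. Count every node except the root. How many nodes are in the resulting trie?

56

Insert word by word; a character creates a node only if that edge doesn't already exist:
  "galkator" → 8 new (g, a, l, k, a, t, o, r)
  "pamormor" → 8 new (p, a, m, o, r, m, o, r)
  "pamornefen" → prefix "pamor" already present; 5 new (n, e, f, e, n)
  "galkavisarro" → prefix "galka" already present; 7 new (v, i, s, a, r, r, o)
  "pamorpaka" → prefix "pamor" already present; 4 new (p, a, k, a)
  "pamorviso" → prefix "pamor" already present; 4 new (v, i, s, o)
  "sarsoro" → 7 new (s, a, r, s, o, r, o)
  "galkalin" → prefix "galka" already present; 3 new (l, i, n)
  "galven" → prefix "gal" already present; 3 new (v, e, n)
  "milinlu" → 7 new (m, i, l, i, n, l, u)
Total nodes = 8 + 8 + 5 + 7 + 4 + 4 + 7 + 3 + 3 + 7 = 56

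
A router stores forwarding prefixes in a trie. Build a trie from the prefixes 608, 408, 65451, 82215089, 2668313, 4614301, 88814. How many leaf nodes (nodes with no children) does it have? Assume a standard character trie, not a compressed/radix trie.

7

Leaves are exactly the stored words that no other stored word extends.
Those words: "2668313", "408", "4614301", "608", "65451", "82215089", "88814"
Leaf count: 7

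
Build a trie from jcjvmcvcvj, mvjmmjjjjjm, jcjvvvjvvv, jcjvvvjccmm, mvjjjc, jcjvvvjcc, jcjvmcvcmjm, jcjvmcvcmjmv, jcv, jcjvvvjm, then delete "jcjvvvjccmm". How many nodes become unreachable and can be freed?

2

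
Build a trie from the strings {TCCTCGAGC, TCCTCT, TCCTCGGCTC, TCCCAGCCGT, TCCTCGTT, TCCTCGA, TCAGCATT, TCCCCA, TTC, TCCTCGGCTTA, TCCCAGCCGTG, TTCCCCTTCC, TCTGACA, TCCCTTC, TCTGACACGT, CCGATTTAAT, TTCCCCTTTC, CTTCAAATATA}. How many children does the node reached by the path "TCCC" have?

Walk "TCCC" from the root, arriving at one node.
Characters that immediately follow "TCCC" among the stored strings: {A, C, T}.
That node has 3 child edges.

3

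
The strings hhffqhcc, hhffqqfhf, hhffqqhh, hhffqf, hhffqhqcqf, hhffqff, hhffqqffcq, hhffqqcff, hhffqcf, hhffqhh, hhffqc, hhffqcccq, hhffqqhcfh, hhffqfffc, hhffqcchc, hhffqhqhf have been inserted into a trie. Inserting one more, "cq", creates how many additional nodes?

2

Nothing in the trie begins with "c"; the whole of "cq" is new.
2 − 0 = 2 new nodes.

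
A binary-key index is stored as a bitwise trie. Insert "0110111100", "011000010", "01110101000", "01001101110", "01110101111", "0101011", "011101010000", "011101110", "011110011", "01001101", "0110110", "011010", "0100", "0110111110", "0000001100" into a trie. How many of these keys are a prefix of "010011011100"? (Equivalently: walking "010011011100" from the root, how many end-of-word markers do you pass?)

Traverse "010011011100" character by character; count nodes along the way that are marked as word ends.
Prefixes of the query that are stored words: "0100", "01001101", "01001101110"
Count: 3

3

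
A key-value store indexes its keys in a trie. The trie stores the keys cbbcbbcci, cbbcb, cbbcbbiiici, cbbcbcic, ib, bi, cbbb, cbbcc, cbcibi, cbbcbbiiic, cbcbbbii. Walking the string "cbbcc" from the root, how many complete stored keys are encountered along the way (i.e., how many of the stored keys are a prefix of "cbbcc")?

Check each prefix of "cbbcc" against the stored set — each match is an end-marker on the path.
Prefixes of the query that are stored words: "cbbcc"
Count: 1

1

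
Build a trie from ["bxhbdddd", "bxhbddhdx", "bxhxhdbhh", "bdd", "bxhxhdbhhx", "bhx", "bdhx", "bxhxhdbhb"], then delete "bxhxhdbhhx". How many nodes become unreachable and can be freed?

1

After clearing the end-marker at "bxhxhdbhhx", prune upward until reaching a node still needed by another word.
The suffix "x" (1 node) is used only by "bxhxhdbhhx"; "bxhxhdbhh" is itself a stored word, so pruning stops there.
Nodes removed: 1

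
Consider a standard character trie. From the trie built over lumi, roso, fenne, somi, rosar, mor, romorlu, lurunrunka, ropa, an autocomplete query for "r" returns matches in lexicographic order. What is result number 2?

Words with prefix "r", in lexicographic order: "romorlu", "ropa", "rosar", "roso"
The 2nd is ropa.

ropa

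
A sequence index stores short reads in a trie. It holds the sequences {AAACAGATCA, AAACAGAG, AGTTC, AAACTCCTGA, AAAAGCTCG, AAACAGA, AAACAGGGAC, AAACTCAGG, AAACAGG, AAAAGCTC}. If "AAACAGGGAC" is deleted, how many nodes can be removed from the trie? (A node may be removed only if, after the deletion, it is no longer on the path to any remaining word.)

3

A node on "AAACAGGGAC"'s path can go only if nothing else ends at it or branches off below it.
The suffix "GAC" (3 nodes) is used only by "AAACAGGGAC"; "AAACAGG" is itself a stored word, so pruning stops there.
Nodes removed: 3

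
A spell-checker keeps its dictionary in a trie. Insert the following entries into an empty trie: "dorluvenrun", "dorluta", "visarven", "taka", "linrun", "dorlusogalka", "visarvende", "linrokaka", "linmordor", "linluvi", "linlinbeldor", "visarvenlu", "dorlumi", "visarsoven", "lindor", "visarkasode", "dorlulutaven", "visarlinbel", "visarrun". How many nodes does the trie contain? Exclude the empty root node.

97

For each word, the new-node count is its length minus the longest prefix already in the trie:
  "dorluvenrun" → 11 new (d, o, r, l, u, v, e, n, r, u, n)
  "dorluta" → prefix "dorlu" already present; 2 new (t, a)
  "visarven" → 8 new (v, i, s, a, r, v, e, n)
  "taka" → 4 new (t, a, k, a)
  "linrun" → 6 new (l, i, n, r, u, n)
  "dorlusogalka" → prefix "dorlu" already present; 7 new (s, o, g, a, l, k, a)
  "visarvende" → prefix "visarven" already present; 2 new (d, e)
  "linrokaka" → prefix "linr" already present; 5 new (o, k, a, k, a)
  "linmordor" → prefix "lin" already present; 6 new (m, o, r, d, o, r)
  "linluvi" → prefix "lin" already present; 4 new (l, u, v, i)
  "linlinbeldor" → prefix "linl" already present; 8 new (i, n, b, e, l, d, o, r)
  "visarvenlu" → prefix "visarven" already present; 2 new (l, u)
  "dorlumi" → prefix "dorlu" already present; 2 new (m, i)
  "visarsoven" → prefix "visar" already present; 5 new (s, o, v, e, n)
  "lindor" → prefix "lin" already present; 3 new (d, o, r)
  "visarkasode" → prefix "visar" already present; 6 new (k, a, s, o, d, e)
  "dorlulutaven" → prefix "dorlu" already present; 7 new (l, u, t, a, v, e, n)
  "visarlinbel" → prefix "visar" already present; 6 new (l, i, n, b, e, l)
  "visarrun" → prefix "visar" already present; 3 new (r, u, n)
Total nodes = 11 + 2 + 8 + 4 + 6 + 7 + 2 + 5 + 6 + 4 + 8 + 2 + 2 + 5 + 3 + 6 + 7 + 6 + 3 = 97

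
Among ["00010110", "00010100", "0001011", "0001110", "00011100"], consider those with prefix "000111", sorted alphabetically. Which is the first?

DFS of the "000111" subtree visits, in order: "0001110", "00011100"
Position 1: 0001110

0001110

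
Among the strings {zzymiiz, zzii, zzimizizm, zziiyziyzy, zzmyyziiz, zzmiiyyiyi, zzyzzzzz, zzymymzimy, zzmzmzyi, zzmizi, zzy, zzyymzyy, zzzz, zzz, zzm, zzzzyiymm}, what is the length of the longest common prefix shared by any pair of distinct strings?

4

Equivalently: take the maximum, over all pairs, of their longest common prefix length.
e.g. "zzii" and "zziiyziyzy" share the prefix "zzii" of length 4; no pair shares a longer one.
Longest shared-prefix length: 4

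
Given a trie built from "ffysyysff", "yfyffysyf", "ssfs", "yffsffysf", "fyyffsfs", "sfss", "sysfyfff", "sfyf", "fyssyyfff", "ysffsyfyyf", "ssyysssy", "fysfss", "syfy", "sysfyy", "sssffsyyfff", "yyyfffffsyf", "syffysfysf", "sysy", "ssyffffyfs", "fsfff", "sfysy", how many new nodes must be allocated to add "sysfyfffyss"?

3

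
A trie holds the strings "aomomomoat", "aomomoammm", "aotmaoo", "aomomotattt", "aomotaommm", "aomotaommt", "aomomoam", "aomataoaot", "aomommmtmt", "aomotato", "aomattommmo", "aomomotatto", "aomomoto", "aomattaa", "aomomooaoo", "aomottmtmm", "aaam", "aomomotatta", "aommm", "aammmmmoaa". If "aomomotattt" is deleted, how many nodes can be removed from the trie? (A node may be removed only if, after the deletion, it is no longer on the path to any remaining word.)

1

After clearing the end-marker at "aomomotattt", prune upward until reaching a node still needed by another word.
The suffix "t" (1 node) is used only by "aomomotattt"; the node for "aomomotatt" still has the child "o", so pruning stops there.
Nodes removed: 1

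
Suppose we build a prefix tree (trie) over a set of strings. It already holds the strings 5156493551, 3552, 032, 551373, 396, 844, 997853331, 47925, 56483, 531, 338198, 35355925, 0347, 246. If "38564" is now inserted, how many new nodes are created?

4

Walking "38564" from the root, the first 1 characters ("3") follow existing edges; "8" is the first miss.
New nodes needed: |"38564"| − 1 = 5 − 1 = 4.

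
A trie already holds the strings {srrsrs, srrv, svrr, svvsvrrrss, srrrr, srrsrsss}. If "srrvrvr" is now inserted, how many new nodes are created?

3

The longest prefix of "srrvrvr" already in the trie is "srrv" (length 4).
So 7 − 4 = 3 new nodes.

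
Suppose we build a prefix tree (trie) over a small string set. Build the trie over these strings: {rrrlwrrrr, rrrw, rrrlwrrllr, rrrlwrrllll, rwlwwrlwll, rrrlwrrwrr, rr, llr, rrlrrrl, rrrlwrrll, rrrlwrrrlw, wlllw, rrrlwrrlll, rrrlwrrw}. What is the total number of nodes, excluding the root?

42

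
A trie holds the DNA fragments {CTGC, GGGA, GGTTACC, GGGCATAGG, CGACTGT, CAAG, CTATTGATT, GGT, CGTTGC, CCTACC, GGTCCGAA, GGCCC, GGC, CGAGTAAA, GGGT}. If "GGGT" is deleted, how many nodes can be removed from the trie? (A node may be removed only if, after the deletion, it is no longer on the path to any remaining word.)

A node on "GGGT"'s path can go only if nothing else ends at it or branches off below it.
The suffix "T" (1 node) is used only by "GGGT"; the node for "GGG" still has the child "A", so pruning stops there.
Nodes removed: 1

1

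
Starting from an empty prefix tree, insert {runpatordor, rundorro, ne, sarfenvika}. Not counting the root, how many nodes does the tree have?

For each word, the new-node count is its length minus the longest prefix already in the trie:
  "runpatordor" → 11 new (r, u, n, p, a, t, o, r, d, o, r)
  "rundorro" → prefix "run" already present; 5 new (d, o, r, r, o)
  "ne" → 2 new (n, e)
  "sarfenvika" → 10 new (s, a, r, f, e, n, v, i, k, a)
Total nodes = 11 + 5 + 2 + 10 = 28

28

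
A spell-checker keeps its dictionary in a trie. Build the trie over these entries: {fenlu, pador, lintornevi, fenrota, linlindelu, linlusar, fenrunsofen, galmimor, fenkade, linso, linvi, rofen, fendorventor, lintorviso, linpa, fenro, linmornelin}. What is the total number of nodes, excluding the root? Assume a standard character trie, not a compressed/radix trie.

86

For each word, the new-node count is its length minus the longest prefix already in the trie:
  "fenlu" → 5 new (f, e, n, l, u)
  "pador" → 5 new (p, a, d, o, r)
  "lintornevi" → 10 new (l, i, n, t, o, r, n, e, v, i)
  "fenrota" → prefix "fen" already present; 4 new (r, o, t, a)
  "linlindelu" → prefix "lin" already present; 7 new (l, i, n, d, e, l, u)
  "linlusar" → prefix "linl" already present; 4 new (u, s, a, r)
  "fenrunsofen" → prefix "fenr" already present; 7 new (u, n, s, o, f, e, n)
  "galmimor" → 8 new (g, a, l, m, i, m, o, r)
  "fenkade" → prefix "fen" already present; 4 new (k, a, d, e)
  "linso" → prefix "lin" already present; 2 new (s, o)
  "linvi" → prefix "lin" already present; 2 new (v, i)
  "rofen" → 5 new (r, o, f, e, n)
  "fendorventor" → prefix "fen" already present; 9 new (d, o, r, v, e, n, t, o, r)
  "lintorviso" → prefix "lintor" already present; 4 new (v, i, s, o)
  "linpa" → prefix "lin" already present; 2 new (p, a)
  "fenro" → prefix "fenro" already present; 0 new (none)
  "linmornelin" → prefix "lin" already present; 8 new (m, o, r, n, e, l, i, n)
Total nodes = 5 + 5 + 10 + 4 + 7 + 4 + 7 + 8 + 4 + 2 + 2 + 5 + 9 + 4 + 2 + 0 + 8 = 86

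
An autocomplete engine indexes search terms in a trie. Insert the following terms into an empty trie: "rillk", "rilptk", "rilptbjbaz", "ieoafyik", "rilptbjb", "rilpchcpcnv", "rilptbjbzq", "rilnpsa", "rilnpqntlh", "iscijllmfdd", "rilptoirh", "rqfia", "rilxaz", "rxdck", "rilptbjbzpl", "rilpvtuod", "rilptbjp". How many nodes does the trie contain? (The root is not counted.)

Trace insertions, counting only characters that open a new branch:
  "rillk" → 5 new (r, i, l, l, k)
  "rilptk" → prefix "ril" already present; 3 new (p, t, k)
  "rilptbjbaz" → prefix "rilpt" already present; 5 new (b, j, b, a, z)
  "ieoafyik" → 8 new (i, e, o, a, f, y, i, k)
  "rilptbjb" → prefix "rilptbjb" already present; 0 new (none)
  "rilpchcpcnv" → prefix "rilp" already present; 7 new (c, h, c, p, c, n, v)
  "rilptbjbzq" → prefix "rilptbjb" already present; 2 new (z, q)
  "rilnpsa" → prefix "ril" already present; 4 new (n, p, s, a)
  "rilnpqntlh" → prefix "rilnp" already present; 5 new (q, n, t, l, h)
  "iscijllmfdd" → prefix "i" already present; 10 new (s, c, i, j, l, l, m, f, d, d)
  "rilptoirh" → prefix "rilpt" already present; 4 new (o, i, r, h)
  "rqfia" → prefix "r" already present; 4 new (q, f, i, a)
  "rilxaz" → prefix "ril" already present; 3 new (x, a, z)
  "rxdck" → prefix "r" already present; 4 new (x, d, c, k)
  "rilptbjbzpl" → prefix "rilptbjbz" already present; 2 new (p, l)
  "rilpvtuod" → prefix "rilp" already present; 5 new (v, t, u, o, d)
  "rilptbjp" → prefix "rilptbj" already present; 1 new (p)
Total nodes = 5 + 3 + 5 + 8 + 0 + 7 + 2 + 4 + 5 + 10 + 4 + 4 + 3 + 4 + 2 + 5 + 1 = 72

72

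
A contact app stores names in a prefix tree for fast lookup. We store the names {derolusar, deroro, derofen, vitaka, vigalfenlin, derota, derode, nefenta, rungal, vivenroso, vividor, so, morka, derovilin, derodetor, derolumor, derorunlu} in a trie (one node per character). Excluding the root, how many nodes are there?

79

Insert word by word; a character creates a node only if that edge doesn't already exist:
  "derolusar" → 9 new (d, e, r, o, l, u, s, a, r)
  "deroro" → prefix "dero" already present; 2 new (r, o)
  "derofen" → prefix "dero" already present; 3 new (f, e, n)
  "vitaka" → 6 new (v, i, t, a, k, a)
  "vigalfenlin" → prefix "vi" already present; 9 new (g, a, l, f, e, n, l, i, n)
  "derota" → prefix "dero" already present; 2 new (t, a)
  "derode" → prefix "dero" already present; 2 new (d, e)
  "nefenta" → 7 new (n, e, f, e, n, t, a)
  "rungal" → 6 new (r, u, n, g, a, l)
  "vivenroso" → prefix "vi" already present; 7 new (v, e, n, r, o, s, o)
  "vividor" → prefix "viv" already present; 4 new (i, d, o, r)
  "so" → 2 new (s, o)
  "morka" → 5 new (m, o, r, k, a)
  "derovilin" → prefix "dero" already present; 5 new (v, i, l, i, n)
  "derodetor" → prefix "derode" already present; 3 new (t, o, r)
  "derolumor" → prefix "derolu" already present; 3 new (m, o, r)
  "derorunlu" → prefix "deror" already present; 4 new (u, n, l, u)
Total nodes = 9 + 2 + 3 + 6 + 9 + 2 + 2 + 7 + 6 + 7 + 4 + 2 + 5 + 5 + 3 + 3 + 4 = 79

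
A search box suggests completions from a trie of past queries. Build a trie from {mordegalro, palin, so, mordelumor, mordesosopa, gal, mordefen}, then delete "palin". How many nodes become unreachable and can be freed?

After clearing the end-marker at "palin", prune upward until reaching a node still needed by another word.
No other word shares any prefix with "palin", so all 5 of its nodes go.
Nodes removed: 5

5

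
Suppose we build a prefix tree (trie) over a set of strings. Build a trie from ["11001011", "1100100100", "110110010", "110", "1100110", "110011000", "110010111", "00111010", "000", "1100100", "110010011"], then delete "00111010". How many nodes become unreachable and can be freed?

A node on "00111010"'s path can go only if nothing else ends at it or branches off below it.
The suffix "111010" (6 nodes) is used only by "00111010"; the node for "00" still has the child "0", so pruning stops there.
Nodes removed: 6

6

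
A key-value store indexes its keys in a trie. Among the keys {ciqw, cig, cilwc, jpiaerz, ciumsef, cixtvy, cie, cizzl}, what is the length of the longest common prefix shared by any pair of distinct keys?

2

Look for the deepest trie node that still has at least two words in its subtree.
e.g. "cie" and "cig" share the prefix "ci" of length 2; no pair shares a longer one.
Longest shared-prefix length: 2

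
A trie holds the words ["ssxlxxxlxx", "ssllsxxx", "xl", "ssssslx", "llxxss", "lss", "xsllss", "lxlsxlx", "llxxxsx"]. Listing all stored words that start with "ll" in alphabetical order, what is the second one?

DFS of the "ll" subtree visits, in order: "llxxss", "llxxxsx"
The 2nd is llxxxsx.

llxxxsx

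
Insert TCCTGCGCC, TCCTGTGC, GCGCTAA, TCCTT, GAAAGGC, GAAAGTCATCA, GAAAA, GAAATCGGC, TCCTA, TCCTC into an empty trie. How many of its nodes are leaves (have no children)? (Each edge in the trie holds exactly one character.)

10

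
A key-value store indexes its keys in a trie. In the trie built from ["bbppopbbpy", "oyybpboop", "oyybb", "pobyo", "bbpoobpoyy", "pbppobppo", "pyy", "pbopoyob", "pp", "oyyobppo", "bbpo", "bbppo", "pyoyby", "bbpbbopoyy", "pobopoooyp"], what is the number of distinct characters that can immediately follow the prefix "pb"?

Follow the path "pb" to its node, then look at its outgoing edges.
Characters that immediately follow "pb" among the stored strings: {o, p}.
That node has 2 child edges.

2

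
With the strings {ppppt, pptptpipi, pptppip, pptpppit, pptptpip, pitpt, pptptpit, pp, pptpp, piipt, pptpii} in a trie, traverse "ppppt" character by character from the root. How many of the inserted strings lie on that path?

2

Walk "ppppt" from the root; an end-of-word marker is hit whenever a stored word is a prefix of "ppppt".
Prefixes of the query that are stored words: "pp", "ppppt"
Count: 2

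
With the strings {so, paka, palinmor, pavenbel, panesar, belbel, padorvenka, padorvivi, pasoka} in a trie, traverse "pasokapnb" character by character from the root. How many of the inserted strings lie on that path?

Walk "pasokapnb" from the root; an end-of-word marker is hit whenever a stored word is a prefix of "pasokapnb".
Prefixes of the query that are stored words: "pasoka"
Count: 1

1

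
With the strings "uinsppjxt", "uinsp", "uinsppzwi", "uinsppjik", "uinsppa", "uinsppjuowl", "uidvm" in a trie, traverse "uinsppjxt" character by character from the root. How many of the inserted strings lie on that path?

2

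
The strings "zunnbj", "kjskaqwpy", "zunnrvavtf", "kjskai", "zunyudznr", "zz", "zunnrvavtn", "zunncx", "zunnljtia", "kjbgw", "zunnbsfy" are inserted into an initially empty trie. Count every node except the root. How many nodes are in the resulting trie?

43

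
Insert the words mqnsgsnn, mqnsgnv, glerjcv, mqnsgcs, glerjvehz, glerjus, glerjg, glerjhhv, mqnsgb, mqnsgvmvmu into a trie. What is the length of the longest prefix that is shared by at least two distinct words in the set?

The deepest shared node is where two words last agree before diverging.
e.g. "glerjcv" and "glerjg" share the prefix "glerj" of length 5; no pair shares a longer one.
Longest shared-prefix length: 5

5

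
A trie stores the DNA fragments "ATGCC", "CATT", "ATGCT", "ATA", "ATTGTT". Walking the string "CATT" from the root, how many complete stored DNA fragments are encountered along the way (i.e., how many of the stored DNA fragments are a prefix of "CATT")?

Walk "CATT" from the root; an end-of-word marker is hit whenever a stored word is a prefix of "CATT".
Prefixes of the query that are stored words: "CATT"
Count: 1

1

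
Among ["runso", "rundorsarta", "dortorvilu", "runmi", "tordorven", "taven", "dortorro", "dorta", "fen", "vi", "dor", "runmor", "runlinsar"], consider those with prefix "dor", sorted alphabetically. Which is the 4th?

Words with prefix "dor", in lexicographic order: "dor", "dorta", "dortorro", "dortorvilu"
Position 4: dortorvilu

dortorvilu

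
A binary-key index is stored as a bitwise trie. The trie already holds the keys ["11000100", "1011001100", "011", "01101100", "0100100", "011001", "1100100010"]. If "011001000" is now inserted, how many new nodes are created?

3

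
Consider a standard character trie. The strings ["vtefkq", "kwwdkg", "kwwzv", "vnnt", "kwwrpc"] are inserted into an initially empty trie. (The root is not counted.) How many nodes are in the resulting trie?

Trie structure (* marks end of a word):
(root)
├─ k
│  └─ w
│     └─ w
│        ├─ d
│        │  └─ k
│        │     └─ g *
│        ├─ r
│        │  └─ p
│        │     └─ c *
│        └─ z
│           └─ v *
└─ v
   ├─ n
   │  └─ n
   │     └─ t *
   └─ t
      └─ e
         └─ f
            └─ k
               └─ q *
Counting every labelled node above: 20.

20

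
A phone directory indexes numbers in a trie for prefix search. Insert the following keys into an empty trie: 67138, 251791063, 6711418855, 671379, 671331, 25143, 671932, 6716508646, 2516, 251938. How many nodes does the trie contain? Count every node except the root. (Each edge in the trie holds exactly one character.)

Insert word by word; a character creates a node only if that edge doesn't already exist:
  "67138" → 5 new (6, 7, 1, 3, 8)
  "251791063" → 9 new (2, 5, 1, 7, 9, 1, 0, 6, 3)
  "6711418855" → prefix "671" already present; 7 new (1, 4, 1, 8, 8, 5, 5)
  "671379" → prefix "6713" already present; 2 new (7, 9)
  "671331" → prefix "6713" already present; 2 new (3, 1)
  "25143" → prefix "251" already present; 2 new (4, 3)
  "671932" → prefix "671" already present; 3 new (9, 3, 2)
  "6716508646" → prefix "671" already present; 7 new (6, 5, 0, 8, 6, 4, 6)
  "2516" → prefix "251" already present; 1 new (6)
  "251938" → prefix "251" already present; 3 new (9, 3, 8)
Total nodes = 5 + 9 + 7 + 2 + 2 + 2 + 3 + 7 + 1 + 3 = 41

41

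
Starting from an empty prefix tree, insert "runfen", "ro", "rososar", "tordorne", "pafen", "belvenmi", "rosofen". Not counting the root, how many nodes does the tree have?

Count nodes per top-level branch (shared prefixes stored once):
  'b'-branch (belvenmi): 8 nodes
  'p'-branch (pafen): 5 nodes
  'r'-branch (ro, rosofen, rososar, runfen): 15 nodes
  't'-branch (tordorne): 8 nodes
Sum: 36

36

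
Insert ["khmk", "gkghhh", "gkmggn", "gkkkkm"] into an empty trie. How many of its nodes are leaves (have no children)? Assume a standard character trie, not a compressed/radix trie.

Leaves are exactly the stored words that no other stored word extends.
Those words: "gkghhh", "gkkkkm", "gkmggn", "khmk"
Leaf count: 4

4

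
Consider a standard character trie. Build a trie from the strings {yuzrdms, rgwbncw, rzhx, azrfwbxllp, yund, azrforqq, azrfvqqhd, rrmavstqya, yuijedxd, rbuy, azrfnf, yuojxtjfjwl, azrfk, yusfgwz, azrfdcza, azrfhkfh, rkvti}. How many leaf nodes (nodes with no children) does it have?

A leaf is a node with no children — equivalently, the end of a word that is not a proper prefix of any other stored word.
Those words: "azrfdcza", "azrfhkfh", "azrfk", "azrfnf", "azrforqq", "azrfvqqhd", "azrfwbxllp", "rbuy", "rgwbncw", "rkvti", "rrmavstqya", "rzhx", "yuijedxd", "yund", "yuojxtjfjwl", "yusfgwz", "yuzrdms"
Leaf count: 17

17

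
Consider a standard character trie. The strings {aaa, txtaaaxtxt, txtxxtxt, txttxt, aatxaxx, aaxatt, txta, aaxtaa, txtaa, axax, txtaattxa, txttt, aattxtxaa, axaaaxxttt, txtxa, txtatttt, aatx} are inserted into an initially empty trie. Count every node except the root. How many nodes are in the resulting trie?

59

Insert word by word; a character creates a node only if that edge doesn't already exist:
  "aaa" → 3 new (a, a, a)
  "txtaaaxtxt" → 10 new (t, x, t, a, a, a, x, t, x, t)
  "txtxxtxt" → prefix "txt" already present; 5 new (x, x, t, x, t)
  "txttxt" → prefix "txt" already present; 3 new (t, x, t)
  "aatxaxx" → prefix "aa" already present; 5 new (t, x, a, x, x)
  "aaxatt" → prefix "aa" already present; 4 new (x, a, t, t)
  "txta" → prefix "txta" already present; 0 new (none)
  "aaxtaa" → prefix "aax" already present; 3 new (t, a, a)
  "txtaa" → prefix "txtaa" already present; 0 new (none)
  "axax" → prefix "a" already present; 3 new (x, a, x)
  "txtaattxa" → prefix "txtaa" already present; 4 new (t, t, x, a)
  "txttt" → prefix "txtt" already present; 1 new (t)
  "aattxtxaa" → prefix "aat" already present; 6 new (t, x, t, x, a, a)
  "axaaaxxttt" → prefix "axa" already present; 7 new (a, a, x, x, t, t, t)
  "txtxa" → prefix "txtx" already present; 1 new (a)
  "txtatttt" → prefix "txta" already present; 4 new (t, t, t, t)
  "aatx" → prefix "aatx" already present; 0 new (none)
Total nodes = 3 + 10 + 5 + 3 + 5 + 4 + 0 + 3 + 0 + 3 + 4 + 1 + 6 + 7 + 1 + 4 + 0 = 59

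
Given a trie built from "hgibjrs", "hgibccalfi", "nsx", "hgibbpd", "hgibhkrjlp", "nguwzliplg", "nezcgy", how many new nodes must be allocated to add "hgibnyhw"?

4

The longest prefix of "hgibnyhw" already in the trie is "hgib" (length 4).
New nodes needed: |"hgibnyhw"| − 4 = 8 − 4 = 4.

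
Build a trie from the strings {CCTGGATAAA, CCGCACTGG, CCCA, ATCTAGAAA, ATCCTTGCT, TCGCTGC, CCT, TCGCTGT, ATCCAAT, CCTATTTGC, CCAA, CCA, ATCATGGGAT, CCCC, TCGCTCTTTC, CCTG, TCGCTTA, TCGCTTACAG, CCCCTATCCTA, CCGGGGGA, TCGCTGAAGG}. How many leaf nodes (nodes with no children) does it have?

Leaves are exactly the stored words that no other stored word extends.
Those words: "ATCATGGGAT", "ATCCAAT", "ATCCTTGCT", "ATCTAGAAA", "CCAA", "CCCA", "CCCCTATCCTA", "CCGCACTGG", "CCGGGGGA", "CCTATTTGC", "CCTGGATAAA", "TCGCTCTTTC", "TCGCTGAAGG", "TCGCTGC", "TCGCTGT", "TCGCTTACAG"
Leaf count: 16

16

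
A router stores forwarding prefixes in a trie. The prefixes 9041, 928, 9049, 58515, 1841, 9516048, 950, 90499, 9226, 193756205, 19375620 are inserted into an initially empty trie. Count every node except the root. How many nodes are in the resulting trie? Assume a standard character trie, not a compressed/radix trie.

Count nodes per top-level branch (shared prefixes stored once):
  '1'-branch (1841, 19375620, 193756205): 12 nodes
  '5'-branch (58515): 5 nodes
  '9'-branch (9041, 9049, 90499, 9226, 928, 950, 9516048): 17 nodes
Sum: 34

34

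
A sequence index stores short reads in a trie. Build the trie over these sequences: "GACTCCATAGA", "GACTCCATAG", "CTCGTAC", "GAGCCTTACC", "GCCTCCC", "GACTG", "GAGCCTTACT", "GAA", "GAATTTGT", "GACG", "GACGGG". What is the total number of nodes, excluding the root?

Count nodes per top-level branch (shared prefixes stored once):
  'C'-branch (CTCGTAC): 7 nodes
  'G'-branch (GAA, GAATTTGT, GACG, GACGGG, GACTCCATAG, GACTCCATAGA, GACTG, GAGCCTTACC, GAGCCTTACT, GCCTCCC): 36 nodes
Sum: 43

43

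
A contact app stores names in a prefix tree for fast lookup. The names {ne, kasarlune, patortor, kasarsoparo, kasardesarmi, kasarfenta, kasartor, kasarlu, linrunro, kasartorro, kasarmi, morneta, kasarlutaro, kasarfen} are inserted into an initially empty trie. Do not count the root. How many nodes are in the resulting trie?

Insert word by word; a character creates a node only if that edge doesn't already exist:
  "ne" → 2 new (n, e)
  "kasarlune" → 9 new (k, a, s, a, r, l, u, n, e)
  "patortor" → 8 new (p, a, t, o, r, t, o, r)
  "kasarsoparo" → prefix "kasar" already present; 6 new (s, o, p, a, r, o)
  "kasardesarmi" → prefix "kasar" already present; 7 new (d, e, s, a, r, m, i)
  "kasarfenta" → prefix "kasar" already present; 5 new (f, e, n, t, a)
  "kasartor" → prefix "kasar" already present; 3 new (t, o, r)
  "kasarlu" → prefix "kasarlu" already present; 0 new (none)
  "linrunro" → 8 new (l, i, n, r, u, n, r, o)
  "kasartorro" → prefix "kasartor" already present; 2 new (r, o)
  "kasarmi" → prefix "kasar" already present; 2 new (m, i)
  "morneta" → 7 new (m, o, r, n, e, t, a)
  "kasarlutaro" → prefix "kasarlu" already present; 4 new (t, a, r, o)
  "kasarfen" → prefix "kasarfen" already present; 0 new (none)
Total nodes = 2 + 9 + 8 + 6 + 7 + 5 + 3 + 0 + 8 + 2 + 2 + 7 + 4 + 0 = 63

63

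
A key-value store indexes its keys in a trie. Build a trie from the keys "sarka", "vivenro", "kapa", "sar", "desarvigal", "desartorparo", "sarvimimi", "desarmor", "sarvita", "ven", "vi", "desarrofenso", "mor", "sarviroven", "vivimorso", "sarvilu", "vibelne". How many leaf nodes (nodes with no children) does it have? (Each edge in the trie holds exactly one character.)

Leaves are exactly the stored words that no other stored word extends.
Those words: "desarmor", "desarrofenso", "desartorparo", "desarvigal", "kapa", "mor", "sarka", "sarvilu", "sarvimimi", "sarviroven", "sarvita", "ven", "vibelne", "vivenro", "vivimorso"
Leaf count: 15

15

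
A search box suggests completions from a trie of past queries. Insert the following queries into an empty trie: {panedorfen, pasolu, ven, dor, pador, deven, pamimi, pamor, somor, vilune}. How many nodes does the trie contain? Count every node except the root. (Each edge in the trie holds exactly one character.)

Insert word by word; a character creates a node only if that edge doesn't already exist:
  "panedorfen" → 10 new (p, a, n, e, d, o, r, f, e, n)
  "pasolu" → prefix "pa" already present; 4 new (s, o, l, u)
  "ven" → 3 new (v, e, n)
  "dor" → 3 new (d, o, r)
  "pador" → prefix "pa" already present; 3 new (d, o, r)
  "deven" → prefix "d" already present; 4 new (e, v, e, n)
  "pamimi" → prefix "pa" already present; 4 new (m, i, m, i)
  "pamor" → prefix "pam" already present; 2 new (o, r)
  "somor" → 5 new (s, o, m, o, r)
  "vilune" → prefix "v" already present; 5 new (i, l, u, n, e)
Total nodes = 10 + 4 + 3 + 3 + 3 + 4 + 4 + 2 + 5 + 5 = 43

43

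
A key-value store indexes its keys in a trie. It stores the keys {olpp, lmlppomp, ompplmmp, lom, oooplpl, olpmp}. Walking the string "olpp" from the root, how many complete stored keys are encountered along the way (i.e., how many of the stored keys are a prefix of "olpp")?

1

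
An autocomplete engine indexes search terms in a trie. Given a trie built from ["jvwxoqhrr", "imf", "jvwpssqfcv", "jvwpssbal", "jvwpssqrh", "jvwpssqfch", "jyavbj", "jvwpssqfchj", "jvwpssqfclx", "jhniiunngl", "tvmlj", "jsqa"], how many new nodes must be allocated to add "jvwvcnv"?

Walking "jvwvcnv" from the root, the first 3 characters ("jvw") follow existing edges; "v" is the first miss.
New nodes needed: |"jvwvcnv"| − 3 = 7 − 3 = 4.

4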